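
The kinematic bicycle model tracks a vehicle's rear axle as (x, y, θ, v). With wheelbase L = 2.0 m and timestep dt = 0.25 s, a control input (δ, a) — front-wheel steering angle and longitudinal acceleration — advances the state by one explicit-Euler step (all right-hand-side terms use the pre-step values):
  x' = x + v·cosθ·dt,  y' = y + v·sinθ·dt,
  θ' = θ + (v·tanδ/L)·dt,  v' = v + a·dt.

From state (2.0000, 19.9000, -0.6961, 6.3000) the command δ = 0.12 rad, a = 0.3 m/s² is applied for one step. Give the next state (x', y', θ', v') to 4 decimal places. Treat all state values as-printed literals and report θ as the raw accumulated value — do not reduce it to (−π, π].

(3.2086, 18.8901, -0.6011, 6.3750)

x' = 2.0000 + 6.3000·cos(-0.6961)·0.25 = 3.2086
y' = 19.9000 + 6.3000·sin(-0.6961)·0.25 = 18.8901
θ' = -0.6961 + (6.3000/2.0)·tan(0.12)·0.25 = -0.6011
v' = 6.3000 + 0.3000·0.25 = 6.3750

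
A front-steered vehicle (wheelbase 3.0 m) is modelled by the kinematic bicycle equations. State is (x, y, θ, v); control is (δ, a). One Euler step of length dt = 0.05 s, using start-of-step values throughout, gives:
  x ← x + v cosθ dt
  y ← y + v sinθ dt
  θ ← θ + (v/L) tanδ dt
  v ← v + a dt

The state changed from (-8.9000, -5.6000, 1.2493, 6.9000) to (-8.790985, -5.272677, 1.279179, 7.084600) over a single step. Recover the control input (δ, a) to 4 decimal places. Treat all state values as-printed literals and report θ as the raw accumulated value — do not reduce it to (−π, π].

a = (v'−v)/dt = (0.184600)/0.05 = 3.6920
Δθ = θ'−θ = 0.029879;  (v·dt/L) = 6.9000·0.05/3.0 = 0.115000
tan δ = Δθ·L/(v·dt) = 0.259817  →  δ = 0.2542

δ = 0.2542, a = 3.6920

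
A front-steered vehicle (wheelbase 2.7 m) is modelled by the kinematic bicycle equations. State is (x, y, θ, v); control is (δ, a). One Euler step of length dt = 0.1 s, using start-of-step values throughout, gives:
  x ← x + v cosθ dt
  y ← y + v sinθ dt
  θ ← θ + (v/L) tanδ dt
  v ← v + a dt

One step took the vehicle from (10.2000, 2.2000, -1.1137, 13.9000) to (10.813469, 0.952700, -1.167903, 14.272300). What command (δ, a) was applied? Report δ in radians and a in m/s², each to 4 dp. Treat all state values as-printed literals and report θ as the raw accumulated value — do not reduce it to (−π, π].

δ = -0.1049, a = 3.7230

a = (v'−v)/dt = (0.372300)/0.1 = 3.7230
Δθ = θ'−θ = -0.054203;  (v·dt/L) = 13.9000·0.1/2.7 = 0.514815
tan δ = Δθ·L/(v·dt) = -0.105286  →  δ = -0.1049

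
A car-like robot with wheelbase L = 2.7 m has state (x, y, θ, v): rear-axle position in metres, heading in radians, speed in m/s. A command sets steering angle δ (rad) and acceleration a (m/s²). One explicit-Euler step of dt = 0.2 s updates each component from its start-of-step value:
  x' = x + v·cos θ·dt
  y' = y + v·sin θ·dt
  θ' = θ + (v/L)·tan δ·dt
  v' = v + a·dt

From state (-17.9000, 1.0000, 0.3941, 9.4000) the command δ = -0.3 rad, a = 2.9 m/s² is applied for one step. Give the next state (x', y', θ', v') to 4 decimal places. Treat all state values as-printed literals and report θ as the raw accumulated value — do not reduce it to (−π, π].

(-16.1641, 1.7219, 0.1787, 9.9800)

x' = -17.9000 + 9.4000·cos(0.3941)·0.2 = -16.1641
y' = 1.0000 + 9.4000·sin(0.3941)·0.2 = 1.7219
θ' = 0.3941 + (9.4000/2.7)·tan(-0.3)·0.2 = 0.1787
v' = 9.4000 + 2.9000·0.2 = 9.9800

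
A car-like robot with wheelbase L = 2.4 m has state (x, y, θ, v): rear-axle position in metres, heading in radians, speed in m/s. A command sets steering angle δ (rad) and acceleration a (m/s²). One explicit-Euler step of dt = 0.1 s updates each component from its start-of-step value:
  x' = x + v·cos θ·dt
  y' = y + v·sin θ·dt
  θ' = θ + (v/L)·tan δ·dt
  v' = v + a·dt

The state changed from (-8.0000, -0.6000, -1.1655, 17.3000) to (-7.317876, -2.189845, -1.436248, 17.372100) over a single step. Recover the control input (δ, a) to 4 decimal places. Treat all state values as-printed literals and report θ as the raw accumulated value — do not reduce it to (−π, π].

a = (v'−v)/dt = (0.072100)/0.1 = 0.7210
Δθ = θ'−θ = -0.270748;  (v·dt/L) = 17.3000·0.1/2.4 = 0.720833
tan δ = Δθ·L/(v·dt) = -0.375604  →  δ = -0.3593

δ = -0.3593, a = 0.7210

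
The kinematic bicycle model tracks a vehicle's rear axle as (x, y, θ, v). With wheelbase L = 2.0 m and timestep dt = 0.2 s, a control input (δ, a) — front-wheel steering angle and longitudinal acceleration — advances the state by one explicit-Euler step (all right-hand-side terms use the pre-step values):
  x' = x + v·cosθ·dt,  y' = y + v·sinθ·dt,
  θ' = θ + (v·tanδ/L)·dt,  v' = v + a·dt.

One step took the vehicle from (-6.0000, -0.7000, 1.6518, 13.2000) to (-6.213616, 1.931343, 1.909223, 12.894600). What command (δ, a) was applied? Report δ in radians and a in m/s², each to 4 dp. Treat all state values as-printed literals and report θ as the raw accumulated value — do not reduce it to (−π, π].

a = (v'−v)/dt = (-0.305400)/0.2 = -1.5270
Δθ = θ'−θ = 0.257423;  (v·dt/L) = 13.2000·0.2/2.0 = 1.320000
tan δ = Δθ·L/(v·dt) = 0.195017  →  δ = 0.1926

δ = 0.1926, a = -1.5270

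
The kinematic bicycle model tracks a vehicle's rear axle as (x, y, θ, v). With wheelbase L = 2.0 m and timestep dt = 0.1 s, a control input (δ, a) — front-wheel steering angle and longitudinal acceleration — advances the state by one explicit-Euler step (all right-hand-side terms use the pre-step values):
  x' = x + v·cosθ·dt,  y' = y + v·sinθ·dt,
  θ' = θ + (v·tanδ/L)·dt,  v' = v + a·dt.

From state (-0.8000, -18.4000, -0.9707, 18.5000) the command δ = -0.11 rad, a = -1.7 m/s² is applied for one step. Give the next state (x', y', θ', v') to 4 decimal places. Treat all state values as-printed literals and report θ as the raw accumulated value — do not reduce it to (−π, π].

x' = -0.8000 + 18.5000·cos(-0.9707)·0.1 = 0.2447
y' = -18.4000 + 18.5000·sin(-0.9707)·0.1 = -19.9268
θ' = -0.9707 + (18.5000/2.0)·tan(-0.11)·0.1 = -1.0729
v' = 18.5000 − 1.7000·0.1 = 18.3300

(0.2447, -19.9268, -1.0729, 18.3300)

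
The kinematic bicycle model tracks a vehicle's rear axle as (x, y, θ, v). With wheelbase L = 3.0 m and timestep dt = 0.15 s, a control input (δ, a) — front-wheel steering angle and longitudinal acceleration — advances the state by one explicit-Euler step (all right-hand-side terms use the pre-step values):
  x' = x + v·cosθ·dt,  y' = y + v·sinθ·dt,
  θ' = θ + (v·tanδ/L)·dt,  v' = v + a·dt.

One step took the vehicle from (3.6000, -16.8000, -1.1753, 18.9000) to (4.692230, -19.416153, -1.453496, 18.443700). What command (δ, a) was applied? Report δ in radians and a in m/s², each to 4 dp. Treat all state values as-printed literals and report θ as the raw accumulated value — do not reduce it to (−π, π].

a = (v'−v)/dt = (-0.456300)/0.15 = -3.0420
Δθ = θ'−θ = -0.278196;  (v·dt/L) = 18.9000·0.15/3.0 = 0.945000
tan δ = Δθ·L/(v·dt) = -0.294387  →  δ = -0.2863

δ = -0.2863, a = -3.0420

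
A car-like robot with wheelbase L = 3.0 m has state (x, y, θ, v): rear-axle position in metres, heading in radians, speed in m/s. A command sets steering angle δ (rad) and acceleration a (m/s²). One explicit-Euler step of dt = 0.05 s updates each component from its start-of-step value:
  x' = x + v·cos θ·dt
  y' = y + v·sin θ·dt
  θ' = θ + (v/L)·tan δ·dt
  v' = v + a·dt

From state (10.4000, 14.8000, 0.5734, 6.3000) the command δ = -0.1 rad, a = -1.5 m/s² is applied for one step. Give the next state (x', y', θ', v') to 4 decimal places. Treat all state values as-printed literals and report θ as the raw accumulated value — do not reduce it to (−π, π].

x' = 10.4000 + 6.3000·cos(0.5734)·0.05 = 10.6646
y' = 14.8000 + 6.3000·sin(0.5734)·0.05 = 14.9709
θ' = 0.5734 + (6.3000/3.0)·tan(-0.1)·0.05 = 0.5629
v' = 6.3000 − 1.5000·0.05 = 6.2250

(10.6646, 14.9709, 0.5629, 6.2250)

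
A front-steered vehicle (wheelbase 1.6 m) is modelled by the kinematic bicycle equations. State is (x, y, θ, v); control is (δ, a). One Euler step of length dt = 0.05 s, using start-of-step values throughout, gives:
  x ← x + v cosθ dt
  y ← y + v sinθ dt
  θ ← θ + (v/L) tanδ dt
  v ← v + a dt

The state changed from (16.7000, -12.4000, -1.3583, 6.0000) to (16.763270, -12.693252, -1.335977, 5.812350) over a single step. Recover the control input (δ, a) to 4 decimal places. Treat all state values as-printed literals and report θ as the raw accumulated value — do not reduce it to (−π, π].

δ = 0.1185, a = -3.7530

a = (v'−v)/dt = (-0.187650)/0.05 = -3.7530
Δθ = θ'−θ = 0.022323;  (v·dt/L) = 6.0000·0.05/1.6 = 0.187500
tan δ = Δθ·L/(v·dt) = 0.119056  →  δ = 0.1185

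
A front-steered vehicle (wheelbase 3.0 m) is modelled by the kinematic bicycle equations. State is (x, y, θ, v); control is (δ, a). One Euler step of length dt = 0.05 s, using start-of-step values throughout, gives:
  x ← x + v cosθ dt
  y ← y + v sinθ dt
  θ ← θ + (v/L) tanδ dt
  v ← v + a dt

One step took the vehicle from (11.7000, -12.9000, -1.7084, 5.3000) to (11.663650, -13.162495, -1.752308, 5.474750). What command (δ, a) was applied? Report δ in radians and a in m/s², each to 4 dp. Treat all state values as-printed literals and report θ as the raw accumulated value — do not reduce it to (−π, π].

δ = -0.4613, a = 3.4950

a = (v'−v)/dt = (0.174750)/0.05 = 3.4950
Δθ = θ'−θ = -0.043908;  (v·dt/L) = 5.3000·0.05/3.0 = 0.088333
tan δ = Δθ·L/(v·dt) = -0.497072  →  δ = -0.4613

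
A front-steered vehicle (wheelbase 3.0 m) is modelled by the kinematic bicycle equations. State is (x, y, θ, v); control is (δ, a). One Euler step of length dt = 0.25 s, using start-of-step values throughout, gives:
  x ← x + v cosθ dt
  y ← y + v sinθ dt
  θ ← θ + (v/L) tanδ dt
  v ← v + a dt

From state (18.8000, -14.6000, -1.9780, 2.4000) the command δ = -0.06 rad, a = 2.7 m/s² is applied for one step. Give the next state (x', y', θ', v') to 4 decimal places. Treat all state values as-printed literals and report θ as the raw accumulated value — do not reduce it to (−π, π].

x' = 18.8000 + 2.4000·cos(-1.9780)·0.25 = 18.5624
y' = -14.6000 + 2.4000·sin(-1.9780)·0.25 = -15.1509
θ' = -1.9780 + (2.4000/3.0)·tan(-0.06)·0.25 = -1.9900
v' = 2.4000 + 2.7000·0.25 = 3.0750

(18.5624, -15.1509, -1.9900, 3.0750)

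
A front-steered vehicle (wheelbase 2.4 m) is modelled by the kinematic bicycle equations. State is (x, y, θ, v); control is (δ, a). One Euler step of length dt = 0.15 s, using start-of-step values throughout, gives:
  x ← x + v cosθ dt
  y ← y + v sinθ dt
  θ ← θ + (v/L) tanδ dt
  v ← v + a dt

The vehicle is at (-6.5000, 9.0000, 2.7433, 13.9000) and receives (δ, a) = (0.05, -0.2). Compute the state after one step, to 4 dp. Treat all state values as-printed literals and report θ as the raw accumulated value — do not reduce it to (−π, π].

(-8.4218, 9.8087, 2.7868, 13.8700)

x' = -6.5000 + 13.9000·cos(2.7433)·0.15 = -8.4218
y' = 9.0000 + 13.9000·sin(2.7433)·0.15 = 9.8087
θ' = 2.7433 + (13.9000/2.4)·tan(0.05)·0.15 = 2.7868
v' = 13.9000 − 0.2000·0.15 = 13.8700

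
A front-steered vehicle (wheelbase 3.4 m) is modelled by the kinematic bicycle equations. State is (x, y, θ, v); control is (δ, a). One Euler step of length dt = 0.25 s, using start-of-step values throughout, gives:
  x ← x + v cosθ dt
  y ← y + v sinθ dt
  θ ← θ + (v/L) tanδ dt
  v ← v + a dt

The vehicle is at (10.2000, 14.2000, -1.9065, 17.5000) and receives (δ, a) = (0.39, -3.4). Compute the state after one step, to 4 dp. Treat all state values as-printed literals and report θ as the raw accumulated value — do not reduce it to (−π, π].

(8.7587, 10.0692, -1.3776, 16.6500)

x' = 10.2000 + 17.5000·cos(-1.9065)·0.25 = 8.7587
y' = 14.2000 + 17.5000·sin(-1.9065)·0.25 = 10.0692
θ' = -1.9065 + (17.5000/3.4)·tan(0.39)·0.25 = -1.3776
v' = 17.5000 − 3.4000·0.25 = 16.6500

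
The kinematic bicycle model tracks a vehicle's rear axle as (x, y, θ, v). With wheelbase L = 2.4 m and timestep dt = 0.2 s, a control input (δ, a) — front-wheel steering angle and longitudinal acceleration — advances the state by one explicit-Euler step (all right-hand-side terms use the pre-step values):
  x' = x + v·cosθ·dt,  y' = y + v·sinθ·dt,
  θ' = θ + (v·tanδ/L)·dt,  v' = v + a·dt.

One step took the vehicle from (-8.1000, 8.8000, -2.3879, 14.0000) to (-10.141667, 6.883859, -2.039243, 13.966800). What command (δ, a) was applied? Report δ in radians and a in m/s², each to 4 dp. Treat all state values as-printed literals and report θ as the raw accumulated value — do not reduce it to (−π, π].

a = (v'−v)/dt = (-0.033200)/0.2 = -0.1660
Δθ = θ'−θ = 0.348657;  (v·dt/L) = 14.0000·0.2/2.4 = 1.166667
tan δ = Δθ·L/(v·dt) = 0.298849  →  δ = 0.2904

δ = 0.2904, a = -0.1660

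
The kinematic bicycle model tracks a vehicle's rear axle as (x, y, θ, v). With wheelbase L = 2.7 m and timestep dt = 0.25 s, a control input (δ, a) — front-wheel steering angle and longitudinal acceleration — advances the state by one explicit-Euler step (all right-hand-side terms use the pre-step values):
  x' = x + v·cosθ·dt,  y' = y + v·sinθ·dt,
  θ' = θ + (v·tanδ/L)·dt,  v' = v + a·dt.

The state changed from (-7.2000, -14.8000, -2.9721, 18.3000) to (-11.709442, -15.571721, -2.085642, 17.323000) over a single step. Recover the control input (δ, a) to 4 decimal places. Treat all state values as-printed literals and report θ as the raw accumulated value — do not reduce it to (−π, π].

a = (v'−v)/dt = (-0.977000)/0.25 = -3.9080
Δθ = θ'−θ = 0.886458;  (v·dt/L) = 18.3000·0.25/2.7 = 1.694444
tan δ = Δθ·L/(v·dt) = 0.523156  →  δ = 0.4820

δ = 0.4820, a = -3.9080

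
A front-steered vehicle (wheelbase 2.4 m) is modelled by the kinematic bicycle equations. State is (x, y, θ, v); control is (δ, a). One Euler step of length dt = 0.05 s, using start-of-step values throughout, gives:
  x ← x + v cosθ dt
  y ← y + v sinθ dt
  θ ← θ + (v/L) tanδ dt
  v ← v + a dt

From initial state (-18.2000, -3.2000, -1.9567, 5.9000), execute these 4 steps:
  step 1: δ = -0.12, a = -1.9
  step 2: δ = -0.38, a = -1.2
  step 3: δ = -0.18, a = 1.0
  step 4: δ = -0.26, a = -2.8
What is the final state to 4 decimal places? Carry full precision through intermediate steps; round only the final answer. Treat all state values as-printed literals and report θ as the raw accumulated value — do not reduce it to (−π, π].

(-18.6804, -4.2576, -2.0737, 5.6550)

after step 1 (δ=-0.12, a=-1.9): (-18.311037, -3.473305, -1.971521, 5.805000)
after step 2 (δ=-0.38, a=-1.2): (-18.424259, -3.740561, -2.019825, 5.745000)
after step 3 (δ=-0.18, a=1.0): (-18.548952, -3.999336, -2.041605, 5.795000)
after step 4 (δ=-0.26, a=-2.8): (-18.680385, -4.257562, -2.073721, 5.655000)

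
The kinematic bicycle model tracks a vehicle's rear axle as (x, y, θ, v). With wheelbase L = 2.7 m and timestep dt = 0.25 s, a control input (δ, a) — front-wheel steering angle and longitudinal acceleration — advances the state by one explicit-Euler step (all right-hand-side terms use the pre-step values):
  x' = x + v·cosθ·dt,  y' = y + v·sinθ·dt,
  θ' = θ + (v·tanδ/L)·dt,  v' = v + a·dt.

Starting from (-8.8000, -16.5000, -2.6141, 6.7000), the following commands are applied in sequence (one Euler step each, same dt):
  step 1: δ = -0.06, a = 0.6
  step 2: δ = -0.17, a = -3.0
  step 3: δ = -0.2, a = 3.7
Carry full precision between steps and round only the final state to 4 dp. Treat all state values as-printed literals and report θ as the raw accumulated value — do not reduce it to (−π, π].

(-13.1736, -18.7170, -2.8747, 7.0250)

after step 1 (δ=-0.06, a=0.6): (-10.247320, -17.343142, -2.651367, 6.850000)
after step 2 (δ=-0.17, a=-3.0): (-11.758134, -18.149430, -2.760242, 6.100000)
after step 3 (δ=-0.2, a=3.7): (-13.173582, -18.716996, -2.874736, 7.025000)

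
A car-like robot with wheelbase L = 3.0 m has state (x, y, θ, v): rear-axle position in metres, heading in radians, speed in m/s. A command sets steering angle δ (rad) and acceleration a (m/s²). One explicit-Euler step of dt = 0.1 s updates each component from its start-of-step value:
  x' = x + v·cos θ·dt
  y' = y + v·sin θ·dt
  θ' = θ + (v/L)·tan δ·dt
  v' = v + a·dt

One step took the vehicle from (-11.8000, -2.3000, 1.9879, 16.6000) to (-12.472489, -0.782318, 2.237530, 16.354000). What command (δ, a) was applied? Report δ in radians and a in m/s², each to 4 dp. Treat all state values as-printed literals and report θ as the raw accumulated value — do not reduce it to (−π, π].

a = (v'−v)/dt = (-0.246000)/0.1 = -2.4600
Δθ = θ'−θ = 0.249630;  (v·dt/L) = 16.6000·0.1/3.0 = 0.553333
tan δ = Δθ·L/(v·dt) = 0.451139  →  δ = 0.4238

δ = 0.4238, a = -2.4600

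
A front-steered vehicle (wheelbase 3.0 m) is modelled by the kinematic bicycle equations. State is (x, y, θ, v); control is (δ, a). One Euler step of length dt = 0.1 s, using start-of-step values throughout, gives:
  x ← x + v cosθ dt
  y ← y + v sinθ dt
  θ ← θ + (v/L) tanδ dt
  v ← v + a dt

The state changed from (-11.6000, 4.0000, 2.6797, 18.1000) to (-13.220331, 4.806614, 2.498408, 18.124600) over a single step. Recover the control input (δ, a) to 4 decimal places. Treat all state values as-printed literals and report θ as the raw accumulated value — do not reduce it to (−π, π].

δ = -0.2919, a = 0.2460

a = (v'−v)/dt = (0.024600)/0.1 = 0.2460
Δθ = θ'−θ = -0.181292;  (v·dt/L) = 18.1000·0.1/3.0 = 0.603333
tan δ = Δθ·L/(v·dt) = -0.300484  →  δ = -0.2919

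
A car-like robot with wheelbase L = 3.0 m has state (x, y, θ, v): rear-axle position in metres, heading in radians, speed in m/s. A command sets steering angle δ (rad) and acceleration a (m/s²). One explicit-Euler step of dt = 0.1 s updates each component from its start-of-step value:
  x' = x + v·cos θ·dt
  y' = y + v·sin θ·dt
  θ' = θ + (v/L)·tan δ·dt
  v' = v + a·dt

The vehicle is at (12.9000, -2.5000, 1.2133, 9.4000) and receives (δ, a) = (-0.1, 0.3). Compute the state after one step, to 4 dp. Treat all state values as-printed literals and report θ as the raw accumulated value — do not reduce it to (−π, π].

(13.2289, -1.6194, 1.1819, 9.4300)

x' = 12.9000 + 9.4000·cos(1.2133)·0.1 = 13.2289
y' = -2.5000 + 9.4000·sin(1.2133)·0.1 = -1.6194
θ' = 1.2133 + (9.4000/3.0)·tan(-0.1)·0.1 = 1.1819
v' = 9.4000 + 0.3000·0.1 = 9.4300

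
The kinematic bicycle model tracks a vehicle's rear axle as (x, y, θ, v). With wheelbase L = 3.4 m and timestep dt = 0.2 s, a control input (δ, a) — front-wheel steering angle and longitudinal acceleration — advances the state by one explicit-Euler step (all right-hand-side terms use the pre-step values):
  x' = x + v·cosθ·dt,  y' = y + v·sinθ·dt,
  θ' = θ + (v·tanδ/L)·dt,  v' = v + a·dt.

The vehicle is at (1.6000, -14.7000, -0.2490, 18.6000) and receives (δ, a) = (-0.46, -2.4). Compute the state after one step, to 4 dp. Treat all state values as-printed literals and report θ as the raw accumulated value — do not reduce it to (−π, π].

(5.2053, -15.6167, -0.7911, 18.1200)

x' = 1.6000 + 18.6000·cos(-0.2490)·0.2 = 5.2053
y' = -14.7000 + 18.6000·sin(-0.2490)·0.2 = -15.6167
θ' = -0.2490 + (18.6000/3.4)·tan(-0.46)·0.2 = -0.7911
v' = 18.6000 − 2.4000·0.2 = 18.1200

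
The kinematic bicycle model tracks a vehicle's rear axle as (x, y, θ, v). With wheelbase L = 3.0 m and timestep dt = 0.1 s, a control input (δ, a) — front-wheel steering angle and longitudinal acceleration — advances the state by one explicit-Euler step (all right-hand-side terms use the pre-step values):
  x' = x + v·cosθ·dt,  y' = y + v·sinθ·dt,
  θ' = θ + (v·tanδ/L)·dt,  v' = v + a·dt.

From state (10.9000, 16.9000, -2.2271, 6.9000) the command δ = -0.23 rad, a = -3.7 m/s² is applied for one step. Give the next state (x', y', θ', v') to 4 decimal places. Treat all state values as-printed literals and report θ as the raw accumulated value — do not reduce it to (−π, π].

(10.4790, 16.3533, -2.2810, 6.5300)

x' = 10.9000 + 6.9000·cos(-2.2271)·0.1 = 10.4790
y' = 16.9000 + 6.9000·sin(-2.2271)·0.1 = 16.3533
θ' = -2.2271 + (6.9000/3.0)·tan(-0.23)·0.1 = -2.2810
v' = 6.9000 − 3.7000·0.1 = 6.5300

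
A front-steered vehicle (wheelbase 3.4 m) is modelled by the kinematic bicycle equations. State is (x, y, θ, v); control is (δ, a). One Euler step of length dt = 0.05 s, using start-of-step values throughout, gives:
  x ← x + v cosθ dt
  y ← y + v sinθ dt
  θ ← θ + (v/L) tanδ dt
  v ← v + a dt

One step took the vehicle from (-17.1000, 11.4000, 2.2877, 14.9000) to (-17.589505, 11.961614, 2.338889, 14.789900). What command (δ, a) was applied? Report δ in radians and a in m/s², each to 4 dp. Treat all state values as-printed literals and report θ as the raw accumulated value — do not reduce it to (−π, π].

δ = 0.2295, a = -2.2020

a = (v'−v)/dt = (-0.110100)/0.05 = -2.2020
Δθ = θ'−θ = 0.051189;  (v·dt/L) = 14.9000·0.05/3.4 = 0.219118
tan δ = Δθ·L/(v·dt) = 0.233614  →  δ = 0.2295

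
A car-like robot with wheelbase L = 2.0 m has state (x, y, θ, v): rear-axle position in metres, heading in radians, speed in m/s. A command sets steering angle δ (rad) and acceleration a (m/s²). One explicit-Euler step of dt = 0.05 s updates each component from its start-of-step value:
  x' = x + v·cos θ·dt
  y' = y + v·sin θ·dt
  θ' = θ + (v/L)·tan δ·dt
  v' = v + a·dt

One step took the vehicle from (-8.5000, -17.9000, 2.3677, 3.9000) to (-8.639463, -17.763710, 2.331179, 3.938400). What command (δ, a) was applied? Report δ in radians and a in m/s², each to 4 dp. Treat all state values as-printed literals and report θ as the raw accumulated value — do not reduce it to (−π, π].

δ = -0.3584, a = 0.7680

a = (v'−v)/dt = (0.038400)/0.05 = 0.7680
Δθ = θ'−θ = -0.036521;  (v·dt/L) = 3.9000·0.05/2.0 = 0.097500
tan δ = Δθ·L/(v·dt) = -0.374574  →  δ = -0.3584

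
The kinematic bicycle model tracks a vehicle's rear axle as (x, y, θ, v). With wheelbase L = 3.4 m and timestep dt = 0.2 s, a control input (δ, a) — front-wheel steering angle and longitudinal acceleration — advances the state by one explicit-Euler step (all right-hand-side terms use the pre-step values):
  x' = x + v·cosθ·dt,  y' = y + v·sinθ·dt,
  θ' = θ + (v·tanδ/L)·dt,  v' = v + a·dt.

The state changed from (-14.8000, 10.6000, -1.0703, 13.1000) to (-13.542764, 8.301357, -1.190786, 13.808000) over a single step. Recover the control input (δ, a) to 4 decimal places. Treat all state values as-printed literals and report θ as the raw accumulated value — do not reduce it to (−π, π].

δ = -0.1551, a = 3.5400

a = (v'−v)/dt = (0.708000)/0.2 = 3.5400
Δθ = θ'−θ = -0.120486;  (v·dt/L) = 13.1000·0.2/3.4 = 0.770588
tan δ = Δθ·L/(v·dt) = -0.156356  →  δ = -0.1551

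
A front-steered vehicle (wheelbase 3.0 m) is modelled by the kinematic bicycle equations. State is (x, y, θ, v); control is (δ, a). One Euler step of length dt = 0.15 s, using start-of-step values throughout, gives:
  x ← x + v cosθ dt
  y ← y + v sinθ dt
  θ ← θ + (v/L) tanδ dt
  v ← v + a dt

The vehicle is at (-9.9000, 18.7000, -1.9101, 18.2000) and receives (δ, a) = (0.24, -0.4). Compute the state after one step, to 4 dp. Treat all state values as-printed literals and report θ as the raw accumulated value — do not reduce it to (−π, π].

(-10.8086, 16.1256, -1.6874, 18.1400)

x' = -9.9000 + 18.2000·cos(-1.9101)·0.15 = -10.8086
y' = 18.7000 + 18.2000·sin(-1.9101)·0.15 = 16.1256
θ' = -1.9101 + (18.2000/3.0)·tan(0.24)·0.15 = -1.6874
v' = 18.2000 − 0.4000·0.15 = 18.1400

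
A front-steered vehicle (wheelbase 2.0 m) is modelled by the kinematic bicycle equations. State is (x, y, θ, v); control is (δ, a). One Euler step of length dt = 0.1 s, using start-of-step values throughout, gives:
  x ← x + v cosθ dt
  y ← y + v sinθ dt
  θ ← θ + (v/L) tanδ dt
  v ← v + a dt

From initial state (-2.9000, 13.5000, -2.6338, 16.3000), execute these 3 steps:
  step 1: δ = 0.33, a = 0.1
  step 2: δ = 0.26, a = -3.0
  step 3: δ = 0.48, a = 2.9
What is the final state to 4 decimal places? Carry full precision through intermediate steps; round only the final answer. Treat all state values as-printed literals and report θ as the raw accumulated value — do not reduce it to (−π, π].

after step 1 (δ=0.33, a=0.1): (-4.324327, 12.707413, -2.354642, 16.310000)
after step 2 (δ=0.26, a=-3.0): (-5.475826, 11.552333, -2.137702, 16.010000)
after step 3 (δ=0.48, a=2.9): (-6.335602, 10.201783, -1.720953, 16.300000)

(-6.3356, 10.2018, -1.7210, 16.3000)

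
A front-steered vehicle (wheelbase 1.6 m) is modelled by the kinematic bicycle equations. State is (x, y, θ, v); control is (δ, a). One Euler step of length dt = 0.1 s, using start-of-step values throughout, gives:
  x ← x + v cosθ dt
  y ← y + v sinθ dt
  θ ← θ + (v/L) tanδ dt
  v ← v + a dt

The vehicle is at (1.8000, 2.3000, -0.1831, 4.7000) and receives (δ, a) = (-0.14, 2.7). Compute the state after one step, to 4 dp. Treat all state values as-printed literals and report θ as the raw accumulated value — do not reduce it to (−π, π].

x' = 1.8000 + 4.7000·cos(-0.1831)·0.1 = 2.2621
y' = 2.3000 + 4.7000·sin(-0.1831)·0.1 = 2.2144
θ' = -0.1831 + (4.7000/1.6)·tan(-0.14)·0.1 = -0.2245
v' = 4.7000 + 2.7000·0.1 = 4.9700

(2.2621, 2.2144, -0.2245, 4.9700)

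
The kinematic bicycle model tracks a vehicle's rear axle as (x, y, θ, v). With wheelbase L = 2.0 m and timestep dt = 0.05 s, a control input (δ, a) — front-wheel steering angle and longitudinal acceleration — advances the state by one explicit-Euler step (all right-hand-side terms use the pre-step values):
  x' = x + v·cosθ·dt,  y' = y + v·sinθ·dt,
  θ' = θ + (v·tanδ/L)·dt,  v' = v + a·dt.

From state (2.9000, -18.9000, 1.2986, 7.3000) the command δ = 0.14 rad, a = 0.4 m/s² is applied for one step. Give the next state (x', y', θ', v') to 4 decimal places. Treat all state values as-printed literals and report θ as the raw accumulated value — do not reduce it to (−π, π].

x' = 2.9000 + 7.3000·cos(1.2986)·0.05 = 2.9981
y' = -18.9000 + 7.3000·sin(1.2986)·0.05 = -18.5484
θ' = 1.2986 + (7.3000/2.0)·tan(0.14)·0.05 = 1.3243
v' = 7.3000 + 0.4000·0.05 = 7.3200

(2.9981, -18.5484, 1.3243, 7.3200)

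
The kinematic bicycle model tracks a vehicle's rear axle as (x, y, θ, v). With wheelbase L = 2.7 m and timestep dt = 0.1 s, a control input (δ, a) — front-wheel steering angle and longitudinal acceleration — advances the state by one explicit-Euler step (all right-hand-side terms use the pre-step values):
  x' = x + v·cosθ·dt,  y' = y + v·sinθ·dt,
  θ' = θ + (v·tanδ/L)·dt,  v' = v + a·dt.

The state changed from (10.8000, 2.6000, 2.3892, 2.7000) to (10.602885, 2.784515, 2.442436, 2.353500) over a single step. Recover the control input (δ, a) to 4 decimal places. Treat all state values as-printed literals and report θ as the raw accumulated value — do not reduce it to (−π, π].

a = (v'−v)/dt = (-0.346500)/0.1 = -3.4650
Δθ = θ'−θ = 0.053236;  (v·dt/L) = 2.7000·0.1/2.7 = 0.100000
tan δ = Δθ·L/(v·dt) = 0.532360  →  δ = 0.4892

δ = 0.4892, a = -3.4650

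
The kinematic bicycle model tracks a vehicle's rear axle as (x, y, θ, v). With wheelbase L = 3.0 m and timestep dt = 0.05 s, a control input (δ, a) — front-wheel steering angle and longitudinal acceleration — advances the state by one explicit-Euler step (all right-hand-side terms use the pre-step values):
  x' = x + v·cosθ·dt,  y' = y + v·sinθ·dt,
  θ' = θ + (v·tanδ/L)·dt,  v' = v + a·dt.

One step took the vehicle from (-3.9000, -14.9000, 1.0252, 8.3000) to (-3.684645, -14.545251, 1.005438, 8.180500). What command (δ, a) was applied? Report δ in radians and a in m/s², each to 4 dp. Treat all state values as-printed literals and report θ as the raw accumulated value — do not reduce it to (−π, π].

a = (v'−v)/dt = (-0.119500)/0.05 = -2.3900
Δθ = θ'−θ = -0.019762;  (v·dt/L) = 8.3000·0.05/3.0 = 0.138333
tan δ = Δθ·L/(v·dt) = -0.142858  →  δ = -0.1419

δ = -0.1419, a = -2.3900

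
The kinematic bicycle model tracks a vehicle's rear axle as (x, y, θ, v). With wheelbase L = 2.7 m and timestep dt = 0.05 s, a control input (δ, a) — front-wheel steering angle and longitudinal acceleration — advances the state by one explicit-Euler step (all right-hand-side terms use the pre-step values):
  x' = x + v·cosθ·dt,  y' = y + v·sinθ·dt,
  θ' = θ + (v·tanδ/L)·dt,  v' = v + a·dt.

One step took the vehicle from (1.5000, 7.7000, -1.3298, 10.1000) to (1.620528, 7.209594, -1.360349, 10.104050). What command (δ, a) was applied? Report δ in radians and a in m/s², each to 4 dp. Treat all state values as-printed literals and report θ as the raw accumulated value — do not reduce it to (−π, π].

a = (v'−v)/dt = (0.004050)/0.05 = 0.0810
Δθ = θ'−θ = -0.030549;  (v·dt/L) = 10.1000·0.05/2.7 = 0.187037
tan δ = Δθ·L/(v·dt) = -0.163331  →  δ = -0.1619

δ = -0.1619, a = 0.0810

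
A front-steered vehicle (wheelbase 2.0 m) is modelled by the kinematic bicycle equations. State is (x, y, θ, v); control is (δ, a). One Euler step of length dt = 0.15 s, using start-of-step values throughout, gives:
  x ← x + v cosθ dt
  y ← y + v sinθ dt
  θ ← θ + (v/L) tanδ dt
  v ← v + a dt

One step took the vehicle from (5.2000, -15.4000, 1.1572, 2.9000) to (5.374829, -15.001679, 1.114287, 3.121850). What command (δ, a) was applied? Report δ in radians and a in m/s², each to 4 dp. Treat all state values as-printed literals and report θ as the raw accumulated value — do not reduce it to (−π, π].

a = (v'−v)/dt = (0.221850)/0.15 = 1.4790
Δθ = θ'−θ = -0.042913;  (v·dt/L) = 2.9000·0.15/2.0 = 0.217500
tan δ = Δθ·L/(v·dt) = -0.197301  →  δ = -0.1948

δ = -0.1948, a = 1.4790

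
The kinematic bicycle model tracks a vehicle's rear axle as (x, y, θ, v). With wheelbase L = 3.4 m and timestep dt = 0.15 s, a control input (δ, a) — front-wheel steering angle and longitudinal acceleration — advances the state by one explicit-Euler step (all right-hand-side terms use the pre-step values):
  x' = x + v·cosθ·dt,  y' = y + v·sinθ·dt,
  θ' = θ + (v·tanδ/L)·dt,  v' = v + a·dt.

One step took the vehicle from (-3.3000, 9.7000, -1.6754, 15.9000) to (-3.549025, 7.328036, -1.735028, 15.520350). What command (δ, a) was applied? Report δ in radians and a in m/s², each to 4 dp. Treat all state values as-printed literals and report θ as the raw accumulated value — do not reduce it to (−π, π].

δ = -0.0848, a = -2.5310

a = (v'−v)/dt = (-0.379650)/0.15 = -2.5310
Δθ = θ'−θ = -0.059628;  (v·dt/L) = 15.9000·0.15/3.4 = 0.701471
tan δ = Δθ·L/(v·dt) = -0.085004  →  δ = -0.0848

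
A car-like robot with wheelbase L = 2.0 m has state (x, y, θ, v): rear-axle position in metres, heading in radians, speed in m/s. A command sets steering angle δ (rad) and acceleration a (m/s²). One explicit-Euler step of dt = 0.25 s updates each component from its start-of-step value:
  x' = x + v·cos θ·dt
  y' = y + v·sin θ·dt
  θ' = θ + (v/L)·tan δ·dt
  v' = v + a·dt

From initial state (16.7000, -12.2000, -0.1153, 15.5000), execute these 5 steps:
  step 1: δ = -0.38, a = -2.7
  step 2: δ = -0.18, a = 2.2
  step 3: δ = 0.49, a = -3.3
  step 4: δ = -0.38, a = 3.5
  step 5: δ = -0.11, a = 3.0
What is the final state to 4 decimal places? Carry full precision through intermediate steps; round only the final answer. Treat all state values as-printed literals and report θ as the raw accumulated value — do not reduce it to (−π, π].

after step 1 (δ=-0.38, a=-2.7): (20.549271, -12.645798, -0.889162, 14.825000)
after step 2 (δ=-0.18, a=2.2): (22.884442, -15.523865, -1.226374, 15.375000)
after step 3 (δ=0.49, a=-3.3): (24.182294, -19.141875, -0.201269, 14.550000)
after step 4 (δ=-0.38, a=3.5): (27.746366, -19.869058, -0.927701, 15.425000)
after step 5 (δ=-0.11, a=3.0): (30.058864, -22.954996, -1.140654, 16.175000)

(30.0589, -22.9550, -1.1407, 16.1750)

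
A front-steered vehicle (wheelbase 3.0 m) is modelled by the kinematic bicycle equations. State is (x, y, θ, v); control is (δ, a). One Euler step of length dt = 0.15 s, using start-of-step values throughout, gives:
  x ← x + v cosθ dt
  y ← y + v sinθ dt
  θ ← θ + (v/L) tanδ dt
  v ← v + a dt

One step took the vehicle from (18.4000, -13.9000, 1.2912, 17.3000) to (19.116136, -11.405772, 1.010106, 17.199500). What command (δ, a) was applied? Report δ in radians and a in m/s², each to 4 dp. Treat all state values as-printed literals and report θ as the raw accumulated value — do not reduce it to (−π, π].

δ = -0.3142, a = -0.6700

a = (v'−v)/dt = (-0.100500)/0.15 = -0.6700
Δθ = θ'−θ = -0.281094;  (v·dt/L) = 17.3000·0.15/3.0 = 0.865000
tan δ = Δθ·L/(v·dt) = -0.324964  →  δ = -0.3142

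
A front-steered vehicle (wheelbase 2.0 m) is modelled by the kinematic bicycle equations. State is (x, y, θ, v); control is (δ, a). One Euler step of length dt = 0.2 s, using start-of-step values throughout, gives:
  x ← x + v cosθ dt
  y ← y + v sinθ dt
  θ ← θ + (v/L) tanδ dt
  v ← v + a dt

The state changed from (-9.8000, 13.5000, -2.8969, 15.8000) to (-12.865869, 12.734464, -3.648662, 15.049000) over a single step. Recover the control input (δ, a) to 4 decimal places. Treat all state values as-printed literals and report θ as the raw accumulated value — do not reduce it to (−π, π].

a = (v'−v)/dt = (-0.751000)/0.2 = -3.7550
Δθ = θ'−θ = -0.751762;  (v·dt/L) = 15.8000·0.2/2.0 = 1.580000
tan δ = Δθ·L/(v·dt) = -0.475799  →  δ = -0.4441

δ = -0.4441, a = -3.7550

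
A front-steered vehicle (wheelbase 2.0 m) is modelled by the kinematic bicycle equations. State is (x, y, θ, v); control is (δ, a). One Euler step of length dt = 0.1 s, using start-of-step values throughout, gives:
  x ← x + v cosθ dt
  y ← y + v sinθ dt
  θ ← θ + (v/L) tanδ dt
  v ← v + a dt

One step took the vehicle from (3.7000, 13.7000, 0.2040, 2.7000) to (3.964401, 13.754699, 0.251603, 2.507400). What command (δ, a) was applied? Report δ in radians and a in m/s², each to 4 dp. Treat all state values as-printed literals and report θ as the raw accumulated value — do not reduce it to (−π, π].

a = (v'−v)/dt = (-0.192600)/0.1 = -1.9260
Δθ = θ'−θ = 0.047603;  (v·dt/L) = 2.7000·0.1/2.0 = 0.135000
tan δ = Δθ·L/(v·dt) = 0.352615  →  δ = 0.3390

δ = 0.3390, a = -1.9260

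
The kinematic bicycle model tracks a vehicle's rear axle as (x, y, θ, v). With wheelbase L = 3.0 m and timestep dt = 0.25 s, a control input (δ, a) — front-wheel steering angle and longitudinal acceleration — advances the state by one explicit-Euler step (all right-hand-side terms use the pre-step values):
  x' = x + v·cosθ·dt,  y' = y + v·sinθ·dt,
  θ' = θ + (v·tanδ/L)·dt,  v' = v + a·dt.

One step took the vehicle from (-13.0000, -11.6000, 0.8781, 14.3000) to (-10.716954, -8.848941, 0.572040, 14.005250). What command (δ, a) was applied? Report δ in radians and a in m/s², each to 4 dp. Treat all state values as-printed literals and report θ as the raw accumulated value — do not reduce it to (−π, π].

a = (v'−v)/dt = (-0.294750)/0.25 = -1.1790
Δθ = θ'−θ = -0.306060;  (v·dt/L) = 14.3000·0.25/3.0 = 1.191667
tan δ = Δθ·L/(v·dt) = -0.256834  →  δ = -0.2514

δ = -0.2514, a = -1.1790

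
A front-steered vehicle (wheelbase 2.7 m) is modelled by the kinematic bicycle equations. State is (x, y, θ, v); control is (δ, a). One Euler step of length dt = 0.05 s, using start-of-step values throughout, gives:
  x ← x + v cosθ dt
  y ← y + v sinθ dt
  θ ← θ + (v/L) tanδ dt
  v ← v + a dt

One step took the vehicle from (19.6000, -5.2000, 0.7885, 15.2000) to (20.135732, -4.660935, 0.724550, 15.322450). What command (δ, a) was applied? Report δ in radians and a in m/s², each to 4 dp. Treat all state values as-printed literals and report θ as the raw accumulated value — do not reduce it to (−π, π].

δ = -0.2234, a = 2.4490

a = (v'−v)/dt = (0.122450)/0.05 = 2.4490
Δθ = θ'−θ = -0.063950;  (v·dt/L) = 15.2000·0.05/2.7 = 0.281481
tan δ = Δθ·L/(v·dt) = -0.227191  →  δ = -0.2234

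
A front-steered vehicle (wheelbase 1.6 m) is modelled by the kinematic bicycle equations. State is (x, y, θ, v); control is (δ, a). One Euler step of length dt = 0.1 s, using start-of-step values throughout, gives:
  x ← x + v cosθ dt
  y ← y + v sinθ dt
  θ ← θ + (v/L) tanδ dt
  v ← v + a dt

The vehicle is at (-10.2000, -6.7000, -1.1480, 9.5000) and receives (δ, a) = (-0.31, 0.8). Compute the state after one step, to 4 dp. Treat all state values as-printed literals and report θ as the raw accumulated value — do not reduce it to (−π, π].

(-9.8102, -7.5663, -1.3382, 9.5800)

x' = -10.2000 + 9.5000·cos(-1.1480)·0.1 = -9.8102
y' = -6.7000 + 9.5000·sin(-1.1480)·0.1 = -7.5663
θ' = -1.1480 + (9.5000/1.6)·tan(-0.31)·0.1 = -1.3382
v' = 9.5000 + 0.8000·0.1 = 9.5800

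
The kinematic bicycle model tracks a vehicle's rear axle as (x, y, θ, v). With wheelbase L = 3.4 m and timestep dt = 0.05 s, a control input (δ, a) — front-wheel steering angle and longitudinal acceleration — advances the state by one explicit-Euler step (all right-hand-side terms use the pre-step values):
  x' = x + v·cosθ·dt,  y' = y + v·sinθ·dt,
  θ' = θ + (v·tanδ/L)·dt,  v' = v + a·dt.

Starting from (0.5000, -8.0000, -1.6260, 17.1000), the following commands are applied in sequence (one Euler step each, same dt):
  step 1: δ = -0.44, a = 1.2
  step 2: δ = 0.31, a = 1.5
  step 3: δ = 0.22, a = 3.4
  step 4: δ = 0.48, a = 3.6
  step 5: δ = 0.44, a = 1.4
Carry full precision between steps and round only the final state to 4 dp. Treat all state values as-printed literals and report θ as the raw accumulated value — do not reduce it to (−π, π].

after step 1 (δ=-0.44, a=1.2): (0.452825, -8.853698, -1.744387, 17.160000)
after step 2 (δ=0.31, a=1.5): (0.304631, -9.698803, -1.663552, 17.235000)
after step 3 (δ=0.22, a=3.4): (0.224813, -10.556848, -1.606874, 17.405000)
after step 4 (δ=0.48, a=3.6): (0.193423, -11.426532, -1.473621, 17.585000)
after step 5 (δ=0.44, a=1.4): (0.278730, -12.301634, -1.351876, 17.655000)

(0.2787, -12.3016, -1.3519, 17.6550)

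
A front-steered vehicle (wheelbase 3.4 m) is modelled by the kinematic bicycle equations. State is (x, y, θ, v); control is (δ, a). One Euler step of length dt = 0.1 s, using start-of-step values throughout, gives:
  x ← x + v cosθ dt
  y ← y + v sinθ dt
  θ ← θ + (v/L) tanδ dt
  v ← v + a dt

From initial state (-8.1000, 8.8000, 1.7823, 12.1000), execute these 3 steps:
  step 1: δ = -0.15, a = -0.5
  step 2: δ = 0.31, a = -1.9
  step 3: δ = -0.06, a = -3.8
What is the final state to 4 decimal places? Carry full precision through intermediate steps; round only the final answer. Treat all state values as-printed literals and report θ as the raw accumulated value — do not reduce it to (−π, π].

(-8.8610, 12.3157, 1.8211, 11.4800)

after step 1 (δ=-0.15, a=-0.5): (-8.354016, 9.983037, 1.728514, 12.050000)
after step 2 (δ=0.31, a=-1.9): (-8.543278, 11.173081, 1.842041, 11.860000)
after step 3 (δ=-0.06, a=-3.8): (-8.861045, 12.315718, 1.821087, 11.480000)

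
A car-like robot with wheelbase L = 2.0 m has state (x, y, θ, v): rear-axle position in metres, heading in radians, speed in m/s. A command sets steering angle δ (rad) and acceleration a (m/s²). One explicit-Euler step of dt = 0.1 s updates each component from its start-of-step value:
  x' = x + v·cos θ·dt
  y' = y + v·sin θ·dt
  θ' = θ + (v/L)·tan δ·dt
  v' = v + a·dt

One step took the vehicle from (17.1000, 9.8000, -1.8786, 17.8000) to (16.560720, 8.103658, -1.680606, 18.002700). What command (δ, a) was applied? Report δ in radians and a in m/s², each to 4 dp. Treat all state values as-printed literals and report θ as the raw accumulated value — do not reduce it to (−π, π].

δ = 0.2189, a = 2.0270

a = (v'−v)/dt = (0.202700)/0.1 = 2.0270
Δθ = θ'−θ = 0.197994;  (v·dt/L) = 17.8000·0.1/2.0 = 0.890000
tan δ = Δθ·L/(v·dt) = 0.222465  →  δ = 0.2189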